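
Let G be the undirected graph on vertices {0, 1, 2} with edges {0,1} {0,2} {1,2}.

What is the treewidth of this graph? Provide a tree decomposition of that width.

Treewidth 2.
One such decomposition:
Bags: B1 = {0, 1, 2}
Tree: (single bag)

A single bag containing all 3 vertices is trivially a valid decomposition of width 2. On the other hand G contains the 3-clique {0, 1, 2}. A clique must lie in a single bag of any decomposition, so no decomposition can have width below 2. Combining the bounds, tw(G) = 2.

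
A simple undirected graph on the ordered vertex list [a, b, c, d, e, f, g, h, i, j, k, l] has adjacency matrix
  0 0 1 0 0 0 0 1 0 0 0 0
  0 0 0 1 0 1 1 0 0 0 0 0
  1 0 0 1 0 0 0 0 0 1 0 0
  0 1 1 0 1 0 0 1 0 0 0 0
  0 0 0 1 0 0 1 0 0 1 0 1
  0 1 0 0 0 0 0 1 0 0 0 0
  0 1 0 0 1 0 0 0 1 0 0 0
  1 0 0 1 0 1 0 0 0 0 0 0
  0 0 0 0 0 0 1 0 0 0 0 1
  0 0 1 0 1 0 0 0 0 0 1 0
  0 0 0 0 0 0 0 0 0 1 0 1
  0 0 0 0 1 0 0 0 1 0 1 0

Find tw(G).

A width-3 tree decomposition is:
Bags: B1 = {g, i, k, l}  B2 = {e, g, k, l}  B3 = {e, g, j, k}  B4 = {b, e, g, j}  B5 = {b, d, e, j}  B6 = {b, c, d, j}  B7 = {b, c, d, f}  B8 = {c, d, f, h}  B9 = {a, c, f, h}
Tree: B1–B2, B2–B3, B3–B4, B4–B5, B5–B6, B6–B7, B7–B8, B8–B9
The largest bag has 4 vertices, giving width 3; this decomposition certifies tw(G) ≤ 3. For the lower bound: the 4 vertex sets {i,k,l}, {g}, {e}, {b,c,d,j} are disjoint, each induces a connected subgraph, and every pair is joined by at least one edge of G. Contracting each set to a single vertex therefore yields K_{4} as a minor, and since treewidth is minor-monotone, tw(G) ≥ tw(K_{4}) = 3. The upper and lower bounds meet at 3, so that is the treewidth.

3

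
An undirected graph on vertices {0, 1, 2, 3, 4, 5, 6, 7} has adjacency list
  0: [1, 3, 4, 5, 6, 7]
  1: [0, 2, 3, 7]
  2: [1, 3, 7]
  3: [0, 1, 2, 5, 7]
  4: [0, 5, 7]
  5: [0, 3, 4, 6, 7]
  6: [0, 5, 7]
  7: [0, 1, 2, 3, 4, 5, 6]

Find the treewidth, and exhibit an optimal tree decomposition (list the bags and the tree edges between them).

Treewidth 3.
One optimal decomposition is:
Bags: B1 = {0, 3, 5, 7}  B2 = {0, 4, 5, 7}  B3 = {0, 1, 3, 7}  B4 = {0, 5, 6, 7}  B5 = {1, 2, 3, 7}
Tree: B1–B2, B1–B3, B1–B4, B3–B5

The largest bag has 4 vertices, giving width 3; this decomposition certifies tw(G) ≤ 3. On the other hand G contains the 4-clique {0, 1, 3, 7}. A clique must lie in a single bag of any decomposition, so no decomposition can have width below 3. The upper and lower bounds meet at 3, so that is the treewidth.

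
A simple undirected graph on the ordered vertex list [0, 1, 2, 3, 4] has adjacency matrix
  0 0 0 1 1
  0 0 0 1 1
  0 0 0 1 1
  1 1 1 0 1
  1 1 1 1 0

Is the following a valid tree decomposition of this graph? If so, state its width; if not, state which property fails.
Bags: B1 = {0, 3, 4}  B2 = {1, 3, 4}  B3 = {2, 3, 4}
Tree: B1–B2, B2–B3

Vertex coverage: the bags together contain {0, 1, 2, 3, 4}, the full vertex set. Edge coverage: each edge of G has both endpoints in at least one bag. Running intersection: for every vertex, the bags containing it form a connected subtree. All three properties hold, so this is a valid tree decomposition of width max|bag| − 1 = 2, and hence tw(G) ≤ 2.

Yes; width 2.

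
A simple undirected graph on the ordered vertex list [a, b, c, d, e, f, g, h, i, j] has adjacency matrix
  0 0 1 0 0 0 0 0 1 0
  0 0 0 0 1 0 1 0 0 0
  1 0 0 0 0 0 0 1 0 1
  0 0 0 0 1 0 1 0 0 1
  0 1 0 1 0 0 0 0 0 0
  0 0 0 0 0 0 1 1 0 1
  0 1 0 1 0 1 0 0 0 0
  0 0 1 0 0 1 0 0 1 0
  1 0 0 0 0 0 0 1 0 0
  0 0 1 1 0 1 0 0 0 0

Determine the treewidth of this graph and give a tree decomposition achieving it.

Every bag has size at most 3, so the width is 3 − 1 = 2 and tw(G) ≤ 2. For the lower bound, G contains the cycle a–i–h–c–a, so G is not a forest; only forests have treewidth ≤ 1, hence tw(G) ≥ 2. Combining the bounds, tw(G) = 2.

Treewidth 2.
One optimal decomposition is:
Bags: B1 = {a, c, i}  B2 = {c, h, i}  B3 = {c, h, j}  B4 = {f, h, j}  B5 = {d, f, j}  B6 = {d, f, g}  B7 = {d, e, g}  B8 = {b, e, g}
Tree: B1–B2, B2–B3, B3–B4, B4–B5, B5–B6, B6–B7, B7–B8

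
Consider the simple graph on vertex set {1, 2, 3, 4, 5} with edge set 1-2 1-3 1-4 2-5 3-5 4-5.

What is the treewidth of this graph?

A width-2 tree decomposition is:
Bags: B1 = {1, 4, 5}  B2 = {1, 2, 5}  B3 = {1, 3, 5}
Tree: B1–B2, B2–B3
Each bag holds 3 vertices, so the decomposition has width 2, which upper-bounds the treewidth. Since 4–1–2–5–4 is a cycle in G, G is not acyclic. Forests are exactly the graphs of treewidth ≤ 1, so tw(G) ≥ 2. Hence tw(G) = 2 exactly.

2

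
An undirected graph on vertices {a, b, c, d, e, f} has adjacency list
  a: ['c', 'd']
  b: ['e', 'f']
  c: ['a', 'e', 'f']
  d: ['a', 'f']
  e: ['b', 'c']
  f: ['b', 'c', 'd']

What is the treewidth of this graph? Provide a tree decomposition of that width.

Treewidth 2.
One such decomposition:
Bags: B1 = {b, e, f}  B2 = {c, e, f}  B3 = {c, d, f}  B4 = {a, c, d}
Tree: B1–B2, B2–B3, B3–B4

Each bag holds 3 vertices, so the decomposition has width 2, which upper-bounds the treewidth. Since b–e–c–f–b is a cycle in G, G is not acyclic. Forests are exactly the graphs of treewidth ≤ 1, so tw(G) ≥ 2. The upper and lower bounds meet at 2, so that is the treewidth.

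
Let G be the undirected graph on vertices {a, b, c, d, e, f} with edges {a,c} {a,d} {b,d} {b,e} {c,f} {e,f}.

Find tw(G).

A width-2 tree decomposition is:
Bags: B1 = {a, b, d}  B2 = {a, b, e}  B3 = {a, e, f}  B4 = {a, c, f}
Tree: B1–B2, B2–B3, B3–B4
Every bag has size at most 3, so the width is 3 − 1 = 2 and tw(G) ≤ 2. For the lower bound, G contains the cycle a–d–b–e–f–c–a, so G is not a forest; only forests have treewidth ≤ 1, hence tw(G) ≥ 2. Combining the bounds, tw(G) = 2.

2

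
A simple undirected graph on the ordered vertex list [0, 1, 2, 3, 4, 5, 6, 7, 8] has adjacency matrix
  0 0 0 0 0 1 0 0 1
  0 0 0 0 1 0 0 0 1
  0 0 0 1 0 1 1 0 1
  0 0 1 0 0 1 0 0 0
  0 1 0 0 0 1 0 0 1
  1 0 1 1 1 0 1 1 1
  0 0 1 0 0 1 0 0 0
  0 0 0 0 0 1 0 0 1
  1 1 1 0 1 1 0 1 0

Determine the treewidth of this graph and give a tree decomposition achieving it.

Every bag has size at most 3, so the width is 3 − 1 = 2 and tw(G) ≤ 2. Conversely, {1, 4, 8} is a clique of size 3, and the vertices of any clique must share a bag in every tree decomposition; so some bag has ≥ 3 vertices and tw(G) ≥ 2. Therefore the treewidth is 2.

Treewidth 2.
Bags: B1 = {5, 7, 8}  B2 = {4, 5, 8}  B3 = {2, 5, 8}  B4 = {2, 5, 6}  B5 = {1, 4, 8}  B6 = {2, 3, 5}  B7 = {0, 5, 8}
Tree: B1–B2, B1–B3, B3–B4, B2–B5, B3–B6, B2–B7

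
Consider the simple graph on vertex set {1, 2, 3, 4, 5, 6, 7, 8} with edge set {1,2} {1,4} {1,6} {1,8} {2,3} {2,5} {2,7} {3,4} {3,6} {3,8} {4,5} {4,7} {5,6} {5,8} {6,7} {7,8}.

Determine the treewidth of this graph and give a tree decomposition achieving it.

Every bag has size at most 5, so the width is 5 − 1 = 4 and tw(G) ≤ 4. For the lower bound: the 5 vertex sets {7,8}, {1,2}, {3,6}, {4}, {5} are disjoint, each induces a connected subgraph, and every pair is joined by at least one edge of G. Contracting each set to a single vertex therefore yields K_{5} as a minor, and since treewidth is minor-monotone, tw(G) ≥ tw(K_{5}) = 4. Combining the bounds, tw(G) = 4.

Treewidth 4.
One optimal decomposition is:
Bags: B1 = {2, 4, 6, 7, 8}  B2 = {1, 2, 4, 6, 8}  B3 = {2, 3, 4, 6, 8}  B4 = {2, 4, 5, 6, 8}
Tree: B1–B2, B2–B3, B3–B4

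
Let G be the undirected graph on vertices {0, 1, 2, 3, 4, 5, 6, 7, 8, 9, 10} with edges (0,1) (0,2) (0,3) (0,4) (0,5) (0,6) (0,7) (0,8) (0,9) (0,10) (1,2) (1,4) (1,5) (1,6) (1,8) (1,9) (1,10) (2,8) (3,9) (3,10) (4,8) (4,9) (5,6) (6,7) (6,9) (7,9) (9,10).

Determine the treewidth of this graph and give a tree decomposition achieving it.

Treewidth 3.
One such decomposition:
Bags: B1 = {0, 1, 6, 9}  B2 = {0, 1, 5, 6}  B3 = {0, 1, 4, 9}  B4 = {0, 1, 9, 10}  B5 = {0, 3, 9, 10}  B6 = {0, 1, 4, 8}  B7 = {0, 6, 7, 9}  B8 = {0, 1, 2, 8}
Tree: B1–B2, B1–B3, B1–B4, B4–B5, B3–B6, B1–B7, B6–B8

Every bag has size at most 4, so the width is 4 − 1 = 3 and tw(G) ≤ 3. Conversely, {0, 1, 2, 8} is a clique of size 4, and the vertices of any clique must share a bag in every tree decomposition; so some bag has ≥ 4 vertices and tw(G) ≥ 3. Hence tw(G) = 3 exactly.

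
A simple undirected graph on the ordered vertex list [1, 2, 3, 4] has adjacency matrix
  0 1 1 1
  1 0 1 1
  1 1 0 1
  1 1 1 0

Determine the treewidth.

A width-3 tree decomposition is:
Bags: B1 = {1, 2, 3, 4}
Tree: (single bag)
A single bag containing all 4 vertices is trivially a valid decomposition of width 3. For the lower bound, the 4 vertices {1, 2, 3, 4} are pairwise adjacent, and any tree decomposition puts a clique entirely inside one bag — forcing width ≥ 3. Combining the bounds, tw(G) = 3.

3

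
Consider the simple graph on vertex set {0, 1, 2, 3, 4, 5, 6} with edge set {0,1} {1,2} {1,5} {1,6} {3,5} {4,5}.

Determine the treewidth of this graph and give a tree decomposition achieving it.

Treewidth 1.
Bags: B1 = {4, 5}  B2 = {1, 5}  B3 = {3, 5}  B4 = {1, 2}  B5 = {0, 1}  B6 = {1, 6}
Tree: B1–B2, B2–B3, B2–B4, B2–B5, B4–B6

Each bag holds 2 vertices, so the decomposition has width 1, which upper-bounds the treewidth. G has an edge, so its treewidth is at least 1. Therefore the treewidth is 1.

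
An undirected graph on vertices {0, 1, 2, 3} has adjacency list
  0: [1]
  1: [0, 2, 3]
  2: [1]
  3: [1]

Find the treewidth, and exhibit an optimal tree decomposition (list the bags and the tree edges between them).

Treewidth 1.
Bags: B1 = {1, 2}  B2 = {1, 3}  B3 = {0, 1}
Tree: B1–B2, B1–B3

The largest bag has 2 vertices, giving width 1; this decomposition certifies tw(G) ≤ 1. Since G has at least one edge (e.g. 2–1), it is not an edgeless graph, so tw(G) ≥ 1. Therefore the treewidth is 1.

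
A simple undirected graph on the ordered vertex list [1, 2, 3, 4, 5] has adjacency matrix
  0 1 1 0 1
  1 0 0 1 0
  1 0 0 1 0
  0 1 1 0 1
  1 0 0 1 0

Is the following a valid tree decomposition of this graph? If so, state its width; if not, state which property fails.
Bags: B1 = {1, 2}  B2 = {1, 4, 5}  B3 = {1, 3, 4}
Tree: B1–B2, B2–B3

No — edge (4,2) lies in no bag.

A tree decomposition must satisfy three properties: every vertex lies in some bag; for every edge, both endpoints lie together in some bag; and for every vertex, the bags containing it form a connected subtree. Here edge (4,2) lies in no bag, so the decomposition is invalid.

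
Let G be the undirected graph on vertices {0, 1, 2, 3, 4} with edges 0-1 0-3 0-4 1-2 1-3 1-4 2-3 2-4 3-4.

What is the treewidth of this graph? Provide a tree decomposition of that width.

Treewidth 3.
One optimal decomposition is:
Bags: B1 = {0, 1, 3, 4}  B2 = {1, 2, 3, 4}
Tree: B1–B2

The largest bag has 4 vertices, giving width 3; this decomposition certifies tw(G) ≤ 3. Conversely, {0, 1, 3, 4} is a clique of size 4, and the vertices of any clique must share a bag in every tree decomposition; so some bag has ≥ 4 vertices and tw(G) ≥ 3. Hence tw(G) = 3 exactly.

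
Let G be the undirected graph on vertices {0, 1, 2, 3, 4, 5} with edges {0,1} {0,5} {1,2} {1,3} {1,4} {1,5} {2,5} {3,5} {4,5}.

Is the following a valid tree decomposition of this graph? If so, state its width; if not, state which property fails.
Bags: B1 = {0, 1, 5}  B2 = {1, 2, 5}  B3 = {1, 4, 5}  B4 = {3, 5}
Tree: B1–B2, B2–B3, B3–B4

No — edge (1,3) lies in no bag.

A tree decomposition must satisfy three properties: every vertex lies in some bag; for every edge, both endpoints lie together in some bag; and for every vertex, the bags containing it form a connected subtree. Here edge (1,3) lies in no bag, so the decomposition is invalid.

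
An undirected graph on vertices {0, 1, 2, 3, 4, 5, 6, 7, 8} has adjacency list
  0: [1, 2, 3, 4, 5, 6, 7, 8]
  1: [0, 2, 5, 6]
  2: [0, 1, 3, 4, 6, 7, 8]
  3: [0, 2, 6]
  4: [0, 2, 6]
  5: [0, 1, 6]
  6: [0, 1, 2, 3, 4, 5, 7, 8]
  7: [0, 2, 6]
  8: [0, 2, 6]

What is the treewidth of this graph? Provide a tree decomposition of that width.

Treewidth 3.
Bags: B1 = {0, 2, 3, 6}  B2 = {0, 1, 2, 6}  B3 = {0, 2, 6, 7}  B4 = {0, 1, 5, 6}  B5 = {0, 2, 4, 6}  B6 = {0, 2, 6, 8}
Tree: B1–B2, B1–B3, B2–B4, B2–B5, B1–B6

The largest bag has 4 vertices, giving width 3; this decomposition certifies tw(G) ≤ 3. For the lower bound, the 4 vertices {0, 1, 2, 6} are pairwise adjacent, and any tree decomposition puts a clique entirely inside one bag — forcing width ≥ 3. Therefore the treewidth is 3.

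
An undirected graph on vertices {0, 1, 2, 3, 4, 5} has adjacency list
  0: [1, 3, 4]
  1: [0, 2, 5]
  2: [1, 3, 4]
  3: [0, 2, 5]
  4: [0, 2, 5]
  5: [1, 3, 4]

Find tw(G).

A width-3 tree decomposition is:
Bags: B1 = {0, 1, 3, 4}  B2 = {1, 3, 4, 5}  B3 = {1, 2, 3, 4}
Tree: B1–B2, B2–B3
The largest bag has 4 vertices, giving width 3; this decomposition certifies tw(G) ≤ 3. For the lower bound: the 4 vertex sets {0,1}, {4,5}, {3}, {2} are disjoint, each induces a connected subgraph, and every pair is joined by at least one edge of G. Contracting each set to a single vertex therefore yields K_{4} as a minor, and since treewidth is minor-monotone, tw(G) ≥ tw(K_{4}) = 3. The upper and lower bounds meet at 3, so that is the treewidth.

3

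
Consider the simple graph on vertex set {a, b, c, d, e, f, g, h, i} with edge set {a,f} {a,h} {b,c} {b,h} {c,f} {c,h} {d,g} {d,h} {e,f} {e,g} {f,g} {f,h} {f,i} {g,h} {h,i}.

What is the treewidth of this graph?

2

A width-2 tree decomposition is:
Bags: B1 = {f, g, h}  B2 = {d, g, h}  B3 = {c, f, h}  B4 = {a, f, h}  B5 = {e, f, g}  B6 = {b, c, h}  B7 = {f, h, i}
Tree: B1–B2, B1–B3, B1–B4, B1–B5, B3–B6, B1–B7
Every bag has size at most 3, so the width is 3 − 1 = 2 and tw(G) ≤ 2. For the lower bound, the 3 vertices {e, f, g} are pairwise adjacent, and any tree decomposition puts a clique entirely inside one bag — forcing width ≥ 2. Hence tw(G) = 2 exactly.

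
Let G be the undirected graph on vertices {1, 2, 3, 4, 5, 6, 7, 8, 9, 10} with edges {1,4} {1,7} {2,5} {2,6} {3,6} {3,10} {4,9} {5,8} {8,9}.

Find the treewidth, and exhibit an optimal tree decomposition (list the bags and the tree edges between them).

Each bag holds 2 vertices, so the decomposition has width 1, which upper-bounds the treewidth. G has an edge, so its treewidth is at least 1. Therefore the treewidth is 1.

Treewidth 1.
One such decomposition:
Bags: B1 = {3, 10}  B2 = {3, 6}  B3 = {2, 6}  B4 = {2, 5}  B5 = {5, 8}  B6 = {8, 9}  B7 = {4, 9}  B8 = {1, 4}  B9 = {1, 7}
Tree: B1–B2, B2–B3, B3–B4, B4–B5, B5–B6, B6–B7, B7–B8, B8–B9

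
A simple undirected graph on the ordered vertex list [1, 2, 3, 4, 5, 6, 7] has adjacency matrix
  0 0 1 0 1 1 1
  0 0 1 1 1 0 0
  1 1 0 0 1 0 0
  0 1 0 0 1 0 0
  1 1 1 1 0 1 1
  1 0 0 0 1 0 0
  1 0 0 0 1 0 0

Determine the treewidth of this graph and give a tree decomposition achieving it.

Treewidth 2.
One such decomposition:
Bags: B1 = {2, 3, 5}  B2 = {1, 3, 5}  B3 = {1, 5, 7}  B4 = {1, 5, 6}  B5 = {2, 4, 5}
Tree: B1–B2, B2–B3, B2–B4, B1–B5

Every bag has size at most 3, so the width is 3 − 1 = 2 and tw(G) ≤ 2. Conversely, {1, 3, 5} is a clique of size 3, and the vertices of any clique must share a bag in every tree decomposition; so some bag has ≥ 3 vertices and tw(G) ≥ 2. The upper and lower bounds meet at 2, so that is the treewidth.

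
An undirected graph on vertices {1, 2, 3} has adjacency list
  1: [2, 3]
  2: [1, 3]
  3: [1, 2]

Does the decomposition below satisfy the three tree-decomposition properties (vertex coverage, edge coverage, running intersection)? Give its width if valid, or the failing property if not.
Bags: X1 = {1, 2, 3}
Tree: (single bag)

Vertex coverage: the bags together contain {1, 2, 3}, the full vertex set. Edge coverage: each edge of G has both endpoints in at least one bag. Running intersection: for every vertex, the bags containing it form a connected subtree. All three properties hold, so this is a valid tree decomposition of width max|bag| − 1 = 2, and hence tw(G) ≤ 2.

Yes; width 2.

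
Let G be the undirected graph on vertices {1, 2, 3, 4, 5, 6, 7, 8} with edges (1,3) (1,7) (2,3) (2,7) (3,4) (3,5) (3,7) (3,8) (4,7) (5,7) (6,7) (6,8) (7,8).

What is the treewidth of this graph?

2

A width-2 tree decomposition is:
Bags: B1 = {2, 3, 7}  B2 = {3, 7, 8}  B3 = {1, 3, 7}  B4 = {3, 4, 7}  B5 = {3, 5, 7}  B6 = {6, 7, 8}
Tree: B1–B2, B1–B3, B3–B4, B3–B5, B2–B6
Each bag holds 3 vertices, so the decomposition has width 2, which upper-bounds the treewidth. For the lower bound, the 3 vertices {1, 3, 7} are pairwise adjacent, and any tree decomposition puts a clique entirely inside one bag — forcing width ≥ 2. Combining the bounds, tw(G) = 2.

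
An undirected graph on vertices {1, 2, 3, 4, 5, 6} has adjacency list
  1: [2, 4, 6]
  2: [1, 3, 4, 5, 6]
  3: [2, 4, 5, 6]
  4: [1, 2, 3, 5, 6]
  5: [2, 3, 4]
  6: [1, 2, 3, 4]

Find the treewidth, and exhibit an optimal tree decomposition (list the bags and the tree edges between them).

Each bag holds 4 vertices, so the decomposition has width 3, which upper-bounds the treewidth. For the lower bound, the 4 vertices {1, 2, 4, 6} are pairwise adjacent, and any tree decomposition puts a clique entirely inside one bag — forcing width ≥ 3. Hence tw(G) = 3 exactly.

Treewidth 3.
Bags: B1 = {2, 3, 4, 6}  B2 = {1, 2, 4, 6}  B3 = {2, 3, 4, 5}
Tree: B1–B2, B1–B3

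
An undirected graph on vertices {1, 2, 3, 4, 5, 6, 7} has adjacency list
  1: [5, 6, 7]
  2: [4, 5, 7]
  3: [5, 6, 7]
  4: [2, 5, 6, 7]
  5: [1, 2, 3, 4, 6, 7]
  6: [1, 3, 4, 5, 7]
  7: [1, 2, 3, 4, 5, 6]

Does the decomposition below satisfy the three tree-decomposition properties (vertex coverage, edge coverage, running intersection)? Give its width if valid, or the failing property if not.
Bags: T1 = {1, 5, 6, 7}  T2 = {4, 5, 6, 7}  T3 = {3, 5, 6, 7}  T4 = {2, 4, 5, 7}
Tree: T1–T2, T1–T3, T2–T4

Checking the three conditions: (i) the bags cover all of {1, 2, 3, 4, 5, 6, 7}; (ii) for each edge, some bag contains both endpoints; (iii) the bags containing any fixed vertex form a subtree. All hold, so the decomposition is valid with width 4 − 1 = 3.

Yes; width 3.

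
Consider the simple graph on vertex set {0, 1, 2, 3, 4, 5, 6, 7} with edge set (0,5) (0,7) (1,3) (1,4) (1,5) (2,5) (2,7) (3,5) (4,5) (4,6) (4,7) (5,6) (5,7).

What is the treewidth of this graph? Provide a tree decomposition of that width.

Every bag has size at most 3, so the width is 3 − 1 = 2 and tw(G) ≤ 2. Conversely, {0, 5, 7} is a clique of size 3, and the vertices of any clique must share a bag in every tree decomposition; so some bag has ≥ 3 vertices and tw(G) ≥ 2. Hence tw(G) = 2 exactly.

Treewidth 2.
One such decomposition:
Bags: B1 = {4, 5, 7}  B2 = {1, 4, 5}  B3 = {0, 5, 7}  B4 = {1, 3, 5}  B5 = {4, 5, 6}  B6 = {2, 5, 7}
Tree: B1–B2, B1–B3, B2–B4, B2–B5, B1–B6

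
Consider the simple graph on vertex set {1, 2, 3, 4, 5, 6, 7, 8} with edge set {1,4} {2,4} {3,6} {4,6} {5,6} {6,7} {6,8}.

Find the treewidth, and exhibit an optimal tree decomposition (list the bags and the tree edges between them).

Treewidth 1.
Bags: B1 = {2, 4}  B2 = {4, 6}  B3 = {6, 8}  B4 = {3, 6}  B5 = {5, 6}  B6 = {6, 7}  B7 = {1, 4}
Tree: B1–B2, B2–B3, B2–B4, B3–B5, B3–B6, B1–B7

Each bag holds 2 vertices, so the decomposition has width 1, which upper-bounds the treewidth. G has an edge, so its treewidth is at least 1. The upper and lower bounds meet at 1, so that is the treewidth.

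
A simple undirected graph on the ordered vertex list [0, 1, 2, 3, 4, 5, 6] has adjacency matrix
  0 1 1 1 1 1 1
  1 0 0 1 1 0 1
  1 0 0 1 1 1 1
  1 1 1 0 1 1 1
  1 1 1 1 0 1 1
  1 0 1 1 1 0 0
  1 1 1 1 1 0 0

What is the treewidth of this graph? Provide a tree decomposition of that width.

Every bag has size at most 5, so the width is 5 − 1 = 4 and tw(G) ≤ 4. For the lower bound, the 5 vertices {0, 1, 3, 4, 6} are pairwise adjacent, and any tree decomposition puts a clique entirely inside one bag — forcing width ≥ 4. Therefore the treewidth is 4.

Treewidth 4.
Bags: B1 = {0, 2, 3, 4, 6}  B2 = {0, 2, 3, 4, 5}  B3 = {0, 1, 3, 4, 6}
Tree: B1–B2, B1–B3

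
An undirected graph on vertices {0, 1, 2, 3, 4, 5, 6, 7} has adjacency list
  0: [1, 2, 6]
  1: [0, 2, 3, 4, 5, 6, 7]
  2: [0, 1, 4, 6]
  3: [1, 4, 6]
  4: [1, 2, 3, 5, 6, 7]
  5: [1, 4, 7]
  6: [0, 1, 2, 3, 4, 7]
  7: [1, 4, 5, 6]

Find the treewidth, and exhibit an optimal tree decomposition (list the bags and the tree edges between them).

Every bag has size at most 4, so the width is 4 − 1 = 3 and tw(G) ≤ 3. Conversely, {0, 1, 2, 6} is a clique of size 4, and the vertices of any clique must share a bag in every tree decomposition; so some bag has ≥ 4 vertices and tw(G) ≥ 3. Therefore the treewidth is 3.

Treewidth 3.
Bags: B1 = {1, 2, 4, 6}  B2 = {0, 1, 2, 6}  B3 = {1, 3, 4, 6}  B4 = {1, 4, 6, 7}  B5 = {1, 4, 5, 7}
Tree: B1–B2, B1–B3, B3–B4, B4–B5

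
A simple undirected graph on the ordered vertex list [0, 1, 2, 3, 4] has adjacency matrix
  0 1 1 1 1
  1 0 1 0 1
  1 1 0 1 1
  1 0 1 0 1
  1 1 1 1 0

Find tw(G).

A width-3 tree decomposition is:
Bags: B1 = {0, 2, 3, 4}  B2 = {0, 1, 2, 4}
Tree: B1–B2
Every bag has size at most 4, so the width is 4 − 1 = 3 and tw(G) ≤ 3. On the other hand G contains the 4-clique {0, 1, 2, 4}. A clique must lie in a single bag of any decomposition, so no decomposition can have width below 3. Hence tw(G) = 3 exactly.

3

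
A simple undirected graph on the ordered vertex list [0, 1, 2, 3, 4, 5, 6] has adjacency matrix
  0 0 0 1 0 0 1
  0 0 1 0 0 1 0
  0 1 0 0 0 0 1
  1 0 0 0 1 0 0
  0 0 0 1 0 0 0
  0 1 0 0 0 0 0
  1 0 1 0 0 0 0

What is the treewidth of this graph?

1

A width-1 tree decomposition is:
Bags: B1 = {1, 5}  B2 = {1, 2}  B3 = {2, 6}  B4 = {0, 6}  B5 = {0, 3}  B6 = {3, 4}
Tree: B1–B2, B2–B3, B3–B4, B4–B5, B5–B6
Each bag holds 2 vertices, so the decomposition has width 1, which upper-bounds the treewidth. Since G has at least one edge (e.g. 5–1), it is not an edgeless graph, so tw(G) ≥ 1. The upper and lower bounds meet at 1, so that is the treewidth.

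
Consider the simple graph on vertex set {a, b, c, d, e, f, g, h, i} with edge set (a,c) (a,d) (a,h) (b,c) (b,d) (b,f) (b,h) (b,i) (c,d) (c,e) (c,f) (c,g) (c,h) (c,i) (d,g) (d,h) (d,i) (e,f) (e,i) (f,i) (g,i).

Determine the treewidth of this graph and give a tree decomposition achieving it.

Treewidth 3.
Bags: B1 = {c, d, g, i}  B2 = {b, c, d, i}  B3 = {b, c, f, i}  B4 = {b, c, d, h}  B5 = {a, c, d, h}  B6 = {c, e, f, i}
Tree: B1–B2, B2–B3, B2–B4, B4–B5, B3–B6

The largest bag has 4 vertices, giving width 3; this decomposition certifies tw(G) ≤ 3. Conversely, {c, d, g, i} is a clique of size 4, and the vertices of any clique must share a bag in every tree decomposition; so some bag has ≥ 4 vertices and tw(G) ≥ 3. Therefore the treewidth is 3.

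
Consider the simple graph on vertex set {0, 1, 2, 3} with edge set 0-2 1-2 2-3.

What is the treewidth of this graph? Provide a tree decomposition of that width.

Every bag has size at most 2, so the width is 2 − 1 = 1 and tw(G) ≤ 1. Since G has at least one edge (e.g. 2–3), it is not an edgeless graph, so tw(G) ≥ 1. Hence tw(G) = 1 exactly.

Treewidth 1.
Bags: B1 = {2, 3}  B2 = {0, 2}  B3 = {1, 2}
Tree: B1–B2, B2–B3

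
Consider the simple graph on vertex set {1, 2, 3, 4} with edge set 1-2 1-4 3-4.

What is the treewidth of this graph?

A width-1 tree decomposition is:
Bags: B1 = {3, 4}  B2 = {1, 4}  B3 = {1, 2}
Tree: B1–B2, B2–B3
Each bag holds 2 vertices, so the decomposition has width 1, which upper-bounds the treewidth. Since G has at least one edge (e.g. 3–4), it is not an edgeless graph, so tw(G) ≥ 1. Therefore the treewidth is 1.

1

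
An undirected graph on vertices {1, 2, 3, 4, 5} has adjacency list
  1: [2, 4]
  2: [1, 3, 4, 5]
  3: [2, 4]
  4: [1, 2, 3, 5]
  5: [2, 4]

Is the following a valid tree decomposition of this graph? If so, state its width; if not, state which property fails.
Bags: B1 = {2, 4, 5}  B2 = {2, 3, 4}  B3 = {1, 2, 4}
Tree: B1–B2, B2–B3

Checking the three conditions: (i) the bags cover all of {1, 2, 3, 4, 5}; (ii) for each edge, some bag contains both endpoints; (iii) the bags containing any fixed vertex form a subtree. All hold, so the decomposition is valid with width 3 − 1 = 2.

Yes; width 2.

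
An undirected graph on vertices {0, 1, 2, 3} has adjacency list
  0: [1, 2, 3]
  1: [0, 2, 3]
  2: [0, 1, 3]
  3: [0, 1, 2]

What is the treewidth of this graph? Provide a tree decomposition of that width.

With just one bag of size 4, the width is 4 − 1 = 3, so tw(G) ≤ 3. For the lower bound, the 4 vertices {0, 1, 2, 3} are pairwise adjacent, and any tree decomposition puts a clique entirely inside one bag — forcing width ≥ 3. Combining the bounds, tw(G) = 3.

Treewidth 3.
One optimal decomposition is:
Bags: B1 = {0, 1, 2, 3}
Tree: (single bag)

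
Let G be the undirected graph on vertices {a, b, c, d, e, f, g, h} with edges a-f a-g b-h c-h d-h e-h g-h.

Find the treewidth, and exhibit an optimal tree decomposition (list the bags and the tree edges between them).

The largest bag has 2 vertices, giving width 1; this decomposition certifies tw(G) ≤ 1. G has an edge, so its treewidth is at least 1. Therefore the treewidth is 1.

Treewidth 1.
One such decomposition:
Bags: B1 = {b, h}  B2 = {g, h}  B3 = {c, h}  B4 = {a, g}  B5 = {d, h}  B6 = {a, f}  B7 = {e, h}
Tree: B1–B2, B1–B3, B2–B4, B1–B5, B4–B6, B3–B7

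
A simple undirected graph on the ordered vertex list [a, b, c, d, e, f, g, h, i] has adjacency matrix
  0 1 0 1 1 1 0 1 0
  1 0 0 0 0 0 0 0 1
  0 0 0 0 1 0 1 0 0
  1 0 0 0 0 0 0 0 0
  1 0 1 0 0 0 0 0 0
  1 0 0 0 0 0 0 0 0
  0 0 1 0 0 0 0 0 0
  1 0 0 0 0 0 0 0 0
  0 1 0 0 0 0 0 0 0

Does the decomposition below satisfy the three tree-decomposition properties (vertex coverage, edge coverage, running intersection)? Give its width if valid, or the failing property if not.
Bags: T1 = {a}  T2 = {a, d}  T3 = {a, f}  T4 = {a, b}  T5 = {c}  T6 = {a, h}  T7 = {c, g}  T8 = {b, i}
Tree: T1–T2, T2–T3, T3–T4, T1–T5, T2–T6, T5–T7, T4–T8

No — vertex e appears in no bag.

A tree decomposition must satisfy three properties: every vertex lies in some bag; for every edge, both endpoints lie together in some bag; and for every vertex, the bags containing it form a connected subtree. Here vertex e appears in no bag, so the decomposition is invalid.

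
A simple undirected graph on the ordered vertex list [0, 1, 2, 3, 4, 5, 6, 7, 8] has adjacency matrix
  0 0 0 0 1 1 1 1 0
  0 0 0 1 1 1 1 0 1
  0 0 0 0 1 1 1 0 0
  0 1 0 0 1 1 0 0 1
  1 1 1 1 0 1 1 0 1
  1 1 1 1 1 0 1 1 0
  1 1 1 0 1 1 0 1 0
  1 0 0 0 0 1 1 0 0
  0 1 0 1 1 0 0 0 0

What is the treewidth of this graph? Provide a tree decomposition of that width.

The largest bag has 4 vertices, giving width 3; this decomposition certifies tw(G) ≤ 3. For the lower bound, the 4 vertices {1, 3, 4, 8} are pairwise adjacent, and any tree decomposition puts a clique entirely inside one bag — forcing width ≥ 3. Combining the bounds, tw(G) = 3.

Treewidth 3.
Bags: B1 = {1, 4, 5, 6}  B2 = {1, 3, 4, 5}  B3 = {2, 4, 5, 6}  B4 = {0, 4, 5, 6}  B5 = {0, 5, 6, 7}  B6 = {1, 3, 4, 8}
Tree: B1–B2, B1–B3, B1–B4, B4–B5, B2–B6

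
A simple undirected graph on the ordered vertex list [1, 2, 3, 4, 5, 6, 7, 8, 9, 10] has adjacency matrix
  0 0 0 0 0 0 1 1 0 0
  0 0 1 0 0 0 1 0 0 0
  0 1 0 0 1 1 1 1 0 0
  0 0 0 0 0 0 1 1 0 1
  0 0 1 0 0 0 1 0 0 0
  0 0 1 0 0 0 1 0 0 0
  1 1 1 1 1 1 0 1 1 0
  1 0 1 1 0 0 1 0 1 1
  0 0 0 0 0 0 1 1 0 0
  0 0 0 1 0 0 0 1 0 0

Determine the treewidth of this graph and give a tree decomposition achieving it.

Treewidth 2.
One such decomposition:
Bags: B1 = {3, 7, 8}  B2 = {3, 5, 7}  B3 = {1, 7, 8}  B4 = {3, 6, 7}  B5 = {7, 8, 9}  B6 = {4, 7, 8}  B7 = {2, 3, 7}  B8 = {4, 8, 10}
Tree: B1–B2, B1–B3, B2–B4, B1–B5, B5–B6, B4–B7, B6–B8

The largest bag has 3 vertices, giving width 2; this decomposition certifies tw(G) ≤ 2. On the other hand G contains the 3-clique {4, 8, 10}. A clique must lie in a single bag of any decomposition, so no decomposition can have width below 2. Combining the bounds, tw(G) = 2.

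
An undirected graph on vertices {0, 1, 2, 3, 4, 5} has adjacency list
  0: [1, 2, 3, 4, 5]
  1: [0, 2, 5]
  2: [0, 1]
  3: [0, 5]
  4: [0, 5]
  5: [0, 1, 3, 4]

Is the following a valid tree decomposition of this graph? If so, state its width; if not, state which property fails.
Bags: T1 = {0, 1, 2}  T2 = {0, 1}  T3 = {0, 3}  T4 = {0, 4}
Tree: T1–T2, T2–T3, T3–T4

No — vertex 5 appears in no bag.

A tree decomposition must satisfy three properties: every vertex lies in some bag; for every edge, both endpoints lie together in some bag; and for every vertex, the bags containing it form a connected subtree. Here vertex 5 appears in no bag, so the decomposition is invalid.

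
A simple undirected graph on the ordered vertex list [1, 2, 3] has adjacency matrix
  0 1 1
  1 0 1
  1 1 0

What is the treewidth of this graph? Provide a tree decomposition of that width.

Treewidth 2.
Bags: B1 = {1, 2, 3}
Tree: (single bag)

With just one bag of size 3, the width is 3 − 1 = 2, so tw(G) ≤ 2. Conversely, {1, 2, 3} is a clique of size 3, and the vertices of any clique must share a bag in every tree decomposition; so some bag has ≥ 3 vertices and tw(G) ≥ 2. Therefore the treewidth is 2.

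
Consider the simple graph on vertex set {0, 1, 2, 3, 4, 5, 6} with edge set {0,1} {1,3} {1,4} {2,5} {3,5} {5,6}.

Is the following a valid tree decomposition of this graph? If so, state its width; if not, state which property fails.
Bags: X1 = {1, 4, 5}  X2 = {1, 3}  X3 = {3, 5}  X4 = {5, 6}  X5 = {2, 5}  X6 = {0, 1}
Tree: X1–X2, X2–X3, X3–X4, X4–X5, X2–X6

No — bags containing vertex 5 are not connected in the tree.

A tree decomposition must satisfy three properties: every vertex lies in some bag; for every edge, both endpoints lie together in some bag; and for every vertex, the bags containing it form a connected subtree. Here bags containing vertex 5 are not connected in the tree, so the decomposition is invalid.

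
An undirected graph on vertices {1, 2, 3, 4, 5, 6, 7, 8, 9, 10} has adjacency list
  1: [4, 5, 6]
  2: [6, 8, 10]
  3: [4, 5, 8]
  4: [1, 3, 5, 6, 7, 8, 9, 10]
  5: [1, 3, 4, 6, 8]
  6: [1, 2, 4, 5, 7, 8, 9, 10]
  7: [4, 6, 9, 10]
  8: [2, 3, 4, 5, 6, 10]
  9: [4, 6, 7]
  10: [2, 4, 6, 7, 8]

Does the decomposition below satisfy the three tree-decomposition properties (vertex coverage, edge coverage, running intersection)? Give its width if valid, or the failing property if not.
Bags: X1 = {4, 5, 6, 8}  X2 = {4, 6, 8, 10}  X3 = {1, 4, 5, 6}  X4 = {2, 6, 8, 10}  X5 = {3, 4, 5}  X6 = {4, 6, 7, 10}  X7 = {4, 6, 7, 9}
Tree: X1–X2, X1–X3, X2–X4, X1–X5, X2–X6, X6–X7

A tree decomposition must satisfy three properties: every vertex lies in some bag; for every edge, both endpoints lie together in some bag; and for every vertex, the bags containing it form a connected subtree. Here edge (8,3) lies in no bag, so the decomposition is invalid.

No — edge (8,3) lies in no bag.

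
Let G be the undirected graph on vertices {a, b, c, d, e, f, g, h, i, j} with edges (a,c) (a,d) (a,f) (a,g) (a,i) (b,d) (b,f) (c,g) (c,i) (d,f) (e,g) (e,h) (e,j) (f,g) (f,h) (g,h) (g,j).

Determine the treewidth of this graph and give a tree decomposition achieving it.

The largest bag has 3 vertices, giving width 2; this decomposition certifies tw(G) ≤ 2. For the lower bound, the 3 vertices {a, d, f} are pairwise adjacent, and any tree decomposition puts a clique entirely inside one bag — forcing width ≥ 2. Therefore the treewidth is 2.

Treewidth 2.
One optimal decomposition is:
Bags: B1 = {a, f, g}  B2 = {a, d, f}  B3 = {a, c, g}  B4 = {f, g, h}  B5 = {b, d, f}  B6 = {e, g, h}  B7 = {e, g, j}  B8 = {a, c, i}
Tree: B1–B2, B1–B3, B1–B4, B2–B5, B4–B6, B6–B7, B3–B8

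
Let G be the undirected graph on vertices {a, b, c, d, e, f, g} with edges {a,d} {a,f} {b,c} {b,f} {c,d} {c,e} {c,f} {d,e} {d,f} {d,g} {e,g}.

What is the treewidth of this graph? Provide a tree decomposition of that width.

Treewidth 2.
One optimal decomposition is:
Bags: B1 = {c, d, f}  B2 = {b, c, f}  B3 = {c, d, e}  B4 = {a, d, f}  B5 = {d, e, g}
Tree: B1–B2, B1–B3, B1–B4, B3–B5

Each bag holds 3 vertices, so the decomposition has width 2, which upper-bounds the treewidth. For the lower bound, the 3 vertices {d, e, g} are pairwise adjacent, and any tree decomposition puts a clique entirely inside one bag — forcing width ≥ 2. The upper and lower bounds meet at 2, so that is the treewidth.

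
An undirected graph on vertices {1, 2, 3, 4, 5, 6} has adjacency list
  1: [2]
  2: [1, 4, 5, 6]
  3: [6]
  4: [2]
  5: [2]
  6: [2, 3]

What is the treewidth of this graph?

A width-1 tree decomposition is:
Bags: B1 = {2, 6}  B2 = {2, 4}  B3 = {2, 5}  B4 = {3, 6}  B5 = {1, 2}
Tree: B1–B2, B2–B3, B1–B4, B2–B5
The largest bag has 2 vertices, giving width 1; this decomposition certifies tw(G) ≤ 1. Any graph with an edge has treewidth ≥ 1, and G has the edge 6–2. The upper and lower bounds meet at 1, so that is the treewidth.

1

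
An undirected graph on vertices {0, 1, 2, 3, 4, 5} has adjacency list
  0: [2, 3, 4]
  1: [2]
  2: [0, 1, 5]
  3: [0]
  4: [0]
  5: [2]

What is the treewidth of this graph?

A width-1 tree decomposition is:
Bags: B1 = {0, 4}  B2 = {0, 2}  B3 = {1, 2}  B4 = {0, 3}  B5 = {2, 5}
Tree: B1–B2, B2–B3, B1–B4, B3–B5
The largest bag has 2 vertices, giving width 1; this decomposition certifies tw(G) ≤ 1. Any graph with an edge has treewidth ≥ 1, and G has the edge 4–0. The upper and lower bounds meet at 1, so that is the treewidth.

1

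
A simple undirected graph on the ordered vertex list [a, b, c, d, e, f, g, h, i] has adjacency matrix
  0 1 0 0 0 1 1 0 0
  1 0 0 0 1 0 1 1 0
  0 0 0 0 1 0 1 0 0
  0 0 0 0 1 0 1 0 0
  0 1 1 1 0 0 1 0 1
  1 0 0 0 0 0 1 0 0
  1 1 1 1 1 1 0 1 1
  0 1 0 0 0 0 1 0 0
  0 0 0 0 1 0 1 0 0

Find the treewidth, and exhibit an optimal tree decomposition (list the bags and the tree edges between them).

Treewidth 2.
Bags: B1 = {a, b, g}  B2 = {b, g, h}  B3 = {b, e, g}  B4 = {a, f, g}  B5 = {e, g, i}  B6 = {c, e, g}  B7 = {d, e, g}
Tree: B1–B2, B1–B3, B1–B4, B3–B5, B5–B6, B6–B7

Every bag has size at most 3, so the width is 3 − 1 = 2 and tw(G) ≤ 2. For the lower bound, the 3 vertices {a, f, g} are pairwise adjacent, and any tree decomposition puts a clique entirely inside one bag — forcing width ≥ 2. Hence tw(G) = 2 exactly.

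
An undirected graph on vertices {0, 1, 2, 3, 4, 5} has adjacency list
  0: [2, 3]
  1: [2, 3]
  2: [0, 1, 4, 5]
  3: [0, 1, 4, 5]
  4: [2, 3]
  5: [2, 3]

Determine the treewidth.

A width-2 tree decomposition is:
Bags: B1 = {0, 2, 3}  B2 = {2, 3, 5}  B3 = {1, 2, 3}  B4 = {2, 3, 4}
Tree: B1–B2, B2–B3, B3–B4
Every bag has size at most 3, so the width is 3 − 1 = 2 and tw(G) ≤ 2. For the lower bound, G contains the cycle 3–0–2–5–3, so G is not a forest; only forests have treewidth ≤ 1, hence tw(G) ≥ 2. Therefore the treewidth is 2.

2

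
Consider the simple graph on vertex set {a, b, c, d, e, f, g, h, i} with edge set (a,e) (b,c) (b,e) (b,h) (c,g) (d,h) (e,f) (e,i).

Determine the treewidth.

1

A width-1 tree decomposition is:
Bags: B1 = {a, e}  B2 = {b, e}  B3 = {e, i}  B4 = {e, f}  B5 = {b, c}  B6 = {b, h}  B7 = {c, g}  B8 = {d, h}
Tree: B1–B2, B2–B3, B3–B4, B2–B5, B5–B6, B5–B7, B6–B8
The largest bag has 2 vertices, giving width 1; this decomposition certifies tw(G) ≤ 1. Since G has at least one edge (e.g. e–a), it is not an edgeless graph, so tw(G) ≥ 1. The upper and lower bounds meet at 1, so that is the treewidth.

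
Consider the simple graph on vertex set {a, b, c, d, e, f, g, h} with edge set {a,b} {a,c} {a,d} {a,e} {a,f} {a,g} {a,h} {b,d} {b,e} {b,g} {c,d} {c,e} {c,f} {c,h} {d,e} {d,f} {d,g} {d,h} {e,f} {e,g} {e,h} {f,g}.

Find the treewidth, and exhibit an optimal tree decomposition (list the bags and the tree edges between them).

Treewidth 4.
One optimal decomposition is:
Bags: B1 = {a, c, d, e, h}  B2 = {a, c, d, e, f}  B3 = {a, d, e, f, g}  B4 = {a, b, d, e, g}
Tree: B1–B2, B2–B3, B3–B4

Each bag holds 5 vertices, so the decomposition has width 4, which upper-bounds the treewidth. For the lower bound, the 5 vertices {a, c, d, e, h} are pairwise adjacent, and any tree decomposition puts a clique entirely inside one bag — forcing width ≥ 4. Therefore the treewidth is 4.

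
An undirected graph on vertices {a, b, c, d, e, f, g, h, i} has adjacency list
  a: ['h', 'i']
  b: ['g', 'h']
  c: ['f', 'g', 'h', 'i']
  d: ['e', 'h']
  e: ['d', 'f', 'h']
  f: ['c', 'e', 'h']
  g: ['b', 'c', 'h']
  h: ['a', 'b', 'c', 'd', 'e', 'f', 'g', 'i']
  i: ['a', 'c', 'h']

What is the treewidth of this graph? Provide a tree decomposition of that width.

Treewidth 2.
Bags: B1 = {c, g, h}  B2 = {c, f, h}  B3 = {e, f, h}  B4 = {b, g, h}  B5 = {c, h, i}  B6 = {d, e, h}  B7 = {a, h, i}
Tree: B1–B2, B2–B3, B1–B4, B2–B5, B3–B6, B5–B7

Each bag holds 3 vertices, so the decomposition has width 2, which upper-bounds the treewidth. On the other hand G contains the 3-clique {d, e, h}. A clique must lie in a single bag of any decomposition, so no decomposition can have width below 2. Combining the bounds, tw(G) = 2.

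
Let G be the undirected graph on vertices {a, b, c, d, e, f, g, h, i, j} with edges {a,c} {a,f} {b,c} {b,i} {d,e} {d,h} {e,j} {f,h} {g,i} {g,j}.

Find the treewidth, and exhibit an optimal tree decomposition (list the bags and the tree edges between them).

Each bag holds 3 vertices, so the decomposition has width 2, which upper-bounds the treewidth. The edges i–g–j–e–d–h–f–a–c–b–i form a cycle, so G is not a tree and its treewidth is at least 2. The upper and lower bounds meet at 2, so that is the treewidth.

Treewidth 2.
One such decomposition:
Bags: B1 = {g, i, j}  B2 = {e, i, j}  B3 = {d, e, i}  B4 = {d, h, i}  B5 = {f, h, i}  B6 = {a, f, i}  B7 = {a, c, i}  B8 = {b, c, i}
Tree: B1–B2, B2–B3, B3–B4, B4–B5, B5–B6, B6–B7, B7–B8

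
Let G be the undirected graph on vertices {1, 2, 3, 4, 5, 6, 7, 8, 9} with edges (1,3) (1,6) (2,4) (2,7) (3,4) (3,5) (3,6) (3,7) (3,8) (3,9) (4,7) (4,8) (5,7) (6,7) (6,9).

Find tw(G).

2

A width-2 tree decomposition is:
Bags: B1 = {3, 5, 7}  B2 = {3, 4, 7}  B3 = {3, 4, 8}  B4 = {3, 6, 7}  B5 = {3, 6, 9}  B6 = {2, 4, 7}  B7 = {1, 3, 6}
Tree: B1–B2, B2–B3, B1–B4, B4–B5, B2–B6, B5–B7
Every bag has size at most 3, so the width is 3 − 1 = 2 and tw(G) ≤ 2. On the other hand G contains the 3-clique {2, 4, 7}. A clique must lie in a single bag of any decomposition, so no decomposition can have width below 2. Therefore the treewidth is 2.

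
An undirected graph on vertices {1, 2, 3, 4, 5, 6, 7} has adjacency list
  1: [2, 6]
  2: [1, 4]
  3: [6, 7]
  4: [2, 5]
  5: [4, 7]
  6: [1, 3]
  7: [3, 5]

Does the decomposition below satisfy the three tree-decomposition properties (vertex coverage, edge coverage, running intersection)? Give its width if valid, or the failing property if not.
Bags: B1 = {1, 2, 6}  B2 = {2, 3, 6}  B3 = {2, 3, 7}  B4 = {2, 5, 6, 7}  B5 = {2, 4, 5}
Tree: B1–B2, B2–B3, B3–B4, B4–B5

A tree decomposition must satisfy three properties: every vertex lies in some bag; for every edge, both endpoints lie together in some bag; and for every vertex, the bags containing it form a connected subtree. Here bags containing vertex 6 are not connected in the tree, so the decomposition is invalid.

No — bags containing vertex 6 are not connected in the tree.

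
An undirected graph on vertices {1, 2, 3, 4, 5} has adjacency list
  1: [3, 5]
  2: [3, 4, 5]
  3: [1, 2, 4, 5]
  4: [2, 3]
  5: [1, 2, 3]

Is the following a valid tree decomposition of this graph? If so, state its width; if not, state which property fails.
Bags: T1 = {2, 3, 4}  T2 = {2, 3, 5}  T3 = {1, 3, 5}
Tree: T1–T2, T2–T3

Vertex coverage: the bags together contain {1, 2, 3, 4, 5}, the full vertex set. Edge coverage: each edge of G has both endpoints in at least one bag. Running intersection: for every vertex, the bags containing it form a connected subtree. All three properties hold, so this is a valid tree decomposition of width max|bag| − 1 = 2, and hence tw(G) ≤ 2.

Yes; width 2.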